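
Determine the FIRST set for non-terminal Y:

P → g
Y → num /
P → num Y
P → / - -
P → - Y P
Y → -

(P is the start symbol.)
From Y → num /:
  - num is a terminal: add 'num' and stop
From Y → -:
  - '-' is a terminal: add '-' and stop

Collecting: FIRST(Y) = { '-', 'num' }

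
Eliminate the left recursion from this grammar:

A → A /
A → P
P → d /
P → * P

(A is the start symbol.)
A → P A'
A' → / A'
A' → ε
P → d /
P → * P

A is directly left-recursive. The standard transformation for
  A → A α₁ | ... | A α_m | β₁ | ... | β_n
is
  A  → β₁ A' | ... | β_n A'
  A' → α₁ A' | ... | α_m A' | ε

A → P becomes A → P A'
A → A / becomes A' → / A'
Add A' → ε

Productions for other non-terminals are unchanged:
  P → d /
  P → * P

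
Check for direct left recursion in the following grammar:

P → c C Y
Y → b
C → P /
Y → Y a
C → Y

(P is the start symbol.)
Direct left recursion occurs when N → N α for some non-terminal N (the right-hand side begins with the left-hand side itself).

P → c C Y: starts with c
Y → b: starts with b
C → P /: starts with P
Y → Y a: LEFT RECURSIVE (starts with Y)
C → Y: starts with Y

The grammar has direct left recursion on: Y.

Answer: Yes, Y is left-recursive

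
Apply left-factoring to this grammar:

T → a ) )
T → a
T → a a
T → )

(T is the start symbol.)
Left-factoring transforms A → αβ₁ | αβ₂ into A → αA' and A' → β₁ | β₂
(α is the longest common prefix among the alternatives). Repeat until
no nonterminal has two alternatives with a common prefix.

Round 1: T has alternatives sharing prefix 'a'. Introduce T': T → a T'
  Add: T' → ) )
  Add: T' → ε
  Add: T' → a

No remaining common prefixes — done.

Resulting grammar:
T → a T'
T' → ) )
T' → ε
T' → a
T → )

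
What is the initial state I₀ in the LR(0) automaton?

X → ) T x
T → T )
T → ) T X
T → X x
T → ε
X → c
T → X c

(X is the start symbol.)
First, augment the grammar with X' → X
I₀ = CLOSURE({ [X' → . X] }):
  [X' → . X] has the dot before X: add [X → . ) T x], [X → . c]
No further items can be added.

I₀ = { [X → . ) T x], [X → . c], [X' → . X] }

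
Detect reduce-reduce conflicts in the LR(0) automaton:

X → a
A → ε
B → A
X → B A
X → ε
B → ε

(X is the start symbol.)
Yes — I0: [A → .] vs [B → .]

A reduce-reduce conflict occurs when an LR(0) state has two complete items [A → α .] and [B → β .] — both call for a reduction, and with no lookahead the parser cannot choose between them.

Augment with X' → X and build the canonical LR(0) collection (I0 = CLOSURE({[X' → . X]}), then GOTO on every symbol after a dot until no new states appear). It has 6 states:
  I0: { [A → .], [B → . A], [B → .], [X → . B A], [X → . a], [X → .], [X' → . X] }  — shift, 3 reduces
  I1: { [B → A .] }  — reduce
  I2: { [A → .], [X → B . A] }  — reduce
  I3: { [X' → X .] }  — accept
  I4: { [X → a .] }  — reduce
  I5: { [X → B A .] }  — reduce

I0 contains complete items [A → .], [B → .], [X → .] — reduce-reduce conflict.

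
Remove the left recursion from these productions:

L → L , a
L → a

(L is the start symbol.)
L → a L'
L' → , a L'
L' → ε

L is directly left-recursive. The standard transformation for
  A → A α₁ | ... | A α_m | β₁ | ... | β_n
is
  A  → β₁ A' | ... | β_n A'
  A' → α₁ A' | ... | α_m A' | ε

L → a becomes L → a L'
L → L , a becomes L' → , a L'
Add L' → ε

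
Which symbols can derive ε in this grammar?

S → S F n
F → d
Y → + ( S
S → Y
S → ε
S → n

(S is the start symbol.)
A non-terminal is nullable if it can derive ε (the empty string): either it has an ε-production, or it has a production whose right-hand side consists entirely of nullable non-terminals.

ε-productions: S → ε
So S is immediately nullable.
No further non-terminal can be added: every production for the remaining non-terminals contains a terminal or a non-nullable non-terminal.
Nullable = { 'S' }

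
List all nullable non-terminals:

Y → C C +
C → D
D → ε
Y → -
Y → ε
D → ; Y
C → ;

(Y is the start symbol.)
{ 'C', 'D', 'Y' }

A non-terminal is nullable if it can derive ε (the empty string): either it has an ε-production, or it has a production whose right-hand side consists entirely of nullable non-terminals.

ε-productions: D → ε, Y → ε
So D, Y are immediately nullable.
C → D: every symbol on the right is nullable, so C is nullable too.
Every non-terminal is now nullable.
Nullable = { 'C', 'D', 'Y' }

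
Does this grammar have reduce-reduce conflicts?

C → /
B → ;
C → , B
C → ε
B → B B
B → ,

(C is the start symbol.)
A reduce-reduce conflict occurs when an LR(0) state has two complete items [A → α .] and [B → β .] — both call for a reduction, and with no lookahead the parser cannot choose between them.

Augment with C' → C and build the canonical LR(0) collection (I0 = CLOSURE({[C' → . C]}), then GOTO on every symbol after a dot until no new states appear). It has 8 states:
  I0: { [C → . , B], [C → . /], [C → .], [C' → . C] }  — shift, reduce
  I1: { [B → . ,], [B → . ;], [B → . B B], [C → , . B] }  — shift
  I2: { [C → / .] }  — reduce
  I3: { [C' → C .] }  — accept
  I4: { [B → , .] }  — reduce
  I5: { [B → ; .] }  — reduce
  I6: { [B → . ,], [B → . ;], [B → . B B], [B → B . B], [C → , B .] }  — shift, reduce
  I7: { [B → . ,], [B → . ;], [B → . B B], [B → B . B], [B → B B .] }  — shift, reduce

No state contains more than one complete item.

Answer: No reduce-reduce conflicts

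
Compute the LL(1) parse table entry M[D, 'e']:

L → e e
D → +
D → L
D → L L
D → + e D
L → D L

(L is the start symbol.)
To find M[D, 'e'], we find productions for D where 'e' is in the predict set (PREDICT(N → α) = (FIRST(α) \ {ε}) ∪ (FOLLOW(N) if α ⇒* ε)).

Relevant sets:
  FIRST(L) = { '+', 'e' }

D → +: PREDICT = { '+' }
D → L: PREDICT = { '+', 'e' }
  'e' is in predict set, so this production goes in M[D, 'e']
D → L L: PREDICT = { '+', 'e' }
  'e' is in predict set, so this production goes in M[D, 'e']
D → + e D: PREDICT = { '+' }

M[D, 'e'] = D → L, D → L L  (a multiply-defined cell — the grammar is not LL(1))

Answer: D → L, D → L L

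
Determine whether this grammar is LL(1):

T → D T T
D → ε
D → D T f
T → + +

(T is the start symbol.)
Relevant sets:
  FIRST(D) = { '+', ε }
  FIRST(T) = { '+' }
  FOLLOW(D) = { '+' }

For T:
  PREDICT(T → D T T) = { '+' }
  PREDICT(T → '+' '+') = { '+' }
For D:
  PREDICT(D → ε) = { '+' }
  PREDICT(D → D T f) = { '+' }

Conflict found: Predict set conflict for T: { '+' }
The grammar is NOT LL(1).

Answer: No. Predict set conflict for T: { '+' }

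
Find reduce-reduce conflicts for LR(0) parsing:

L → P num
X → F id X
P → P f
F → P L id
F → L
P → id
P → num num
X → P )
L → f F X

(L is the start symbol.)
Augment with L' → L and build the canonical LR(0) collection (I0 = CLOSURE({[L' → . L]}), then GOTO on every symbol after a dot until no new states appear). It has 22 states:
  I0: { [L → . P num], [L → . f F X], [L' → . L], [P → . P f], [P → . id], [P → . num num] }  — shift
  I1: { [L' → L .] }  — accept
  I2: { [L → P . num], [P → P . f] }  — shift
  I3: { [F → . L], [F → . P L id], [L → . P num], [L → . f F X], [L → f . F X], [P → . P f], [P → . id], [P → . num num] }  — shift
  I4: { [P → id .] }  — reduce
  I5: { [P → num . num] }  — shift
  I6: { [P → num num .] }  — reduce
  I7: { [F → . L], [F → . P L id], [L → . P num], [L → . f F X], [L → f F . X], [P → . P f], [P → . id], [P → . num num], [X → . F id X], [X → . P )] }  — shift
  I8: { [F → L .] }  — reduce
  I9: { [F → P . L id], [L → . P num], [L → . f F X], [L → P . num], [P → . P f], [P → . id], [P → . num num], [P → P . f] }  — shift
  I10: { [F → P L . id] }  — shift
  I11: { [F → . L], [F → . P L id], [L → . P num], [L → . f F X], [L → f . F X], [P → . P f], [P → . id], [P → . num num], [P → P f .] }  — shift, reduce
  I12: { [L → P num .], [P → num . num] }  — shift, reduce
  I13: { [F → P L id .] }  — reduce
  I14: { [X → F . id X] }  — shift
  I15: { [F → P . L id], [L → . P num], [L → . f F X], [L → P . num], [P → . P f], [P → . id], [P → . num num], [P → P . f], [X → P . )] }  — shift
  I16: { [L → f F X .] }  — reduce
  I17: { [X → P ) .] }  — reduce
  I18: { [F → . L], [F → . P L id], [L → . P num], [L → . f F X], [P → . P f], [P → . id], [P → . num num], [X → . F id X], [X → . P )], [X → F id . X] }  — shift
  I19: { [X → F id X .] }  — reduce
  I20: { [P → P f .] }  — reduce
  I21: { [L → P num .] }  — reduce

No state contains more than one complete item.

Answer: No reduce-reduce conflicts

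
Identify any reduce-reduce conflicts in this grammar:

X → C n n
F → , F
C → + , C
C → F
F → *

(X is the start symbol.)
No reduce-reduce conflicts

A reduce-reduce conflict occurs when an LR(0) state has two complete items [A → α .] and [B → β .] — both call for a reduction, and with no lookahead the parser cannot choose between them.

Augment with X' → X and build the canonical LR(0) collection (I0 = CLOSURE({[X' → . X]}), then GOTO on every symbol after a dot until no new states appear). It has 12 states:
  I0: { [C → . + , C], [C → . F], [F → . *], [F → . , F], [X → . C n n], [X' → . X] }  — shift
  I1: { [F → * .] }  — reduce
  I2: { [C → + . , C] }  — shift
  I3: { [F → , . F], [F → . *], [F → . , F] }  — shift
  I4: { [X → C . n n] }  — shift
  I5: { [C → F .] }  — reduce
  I6: { [X' → X .] }  — accept
  I7: { [X → C n . n] }  — shift
  I8: { [X → C n n .] }  — reduce
  I9: { [F → , F .] }  — reduce
  I10: { [C → + , . C], [C → . + , C], [C → . F], [F → . *], [F → . , F] }  — shift
  I11: { [C → + , C .] }  — reduce

No state contains more than one complete item.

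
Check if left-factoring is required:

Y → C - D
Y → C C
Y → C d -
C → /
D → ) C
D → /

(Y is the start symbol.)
Yes, Y has productions with common prefix 'C'

Left-factoring is needed when two productions for the same non-terminal
share a common prefix on the right-hand side.

Productions for Y:
  Y → C - D
  Y → C C
  Y → C d -
Productions for D:
  D → ) C
  D → /

Found common prefix 'C' in productions for Y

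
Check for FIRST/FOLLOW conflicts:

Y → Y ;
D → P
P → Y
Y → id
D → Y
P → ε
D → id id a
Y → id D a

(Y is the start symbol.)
No FIRST/FOLLOW conflicts.

A FIRST/FOLLOW conflict occurs when a non-terminal N has a nullable alternative N → β (β ⇒* ε) and another alternative N → α with FIRST(α) ∩ FOLLOW(N) ≠ ∅: on such a lookahead the parser cannot decide between expanding α and letting N vanish via β.

Nullable non-terminals: D, P.
FIRST sets used below: FIRST(P) = { 'id', ε }, FIRST(Y) = { 'id' }

D: nullable alternative(s) D → P; FOLLOW(D) = { 'a' }
  D → P: FIRST \ {ε} = { 'id' } — this is the only nullable alternative, skip
  D → Y: FIRST \ {ε} = { 'id' } — disjoint from FOLLOW(D)
  D → id id a: FIRST \ {ε} = { 'id' } — disjoint from FOLLOW(D)

P: nullable alternative(s) P → ε; FOLLOW(P) = { 'a' }
  P → Y: FIRST \ {ε} = { 'id' } — disjoint from FOLLOW(P)
  P → ε: FIRST \ {ε} = { } — this is the only nullable alternative, skip

Y has no nullable alternative, so no FIRST/FOLLOW check is needed there.

No FIRST/FOLLOW conflicts found.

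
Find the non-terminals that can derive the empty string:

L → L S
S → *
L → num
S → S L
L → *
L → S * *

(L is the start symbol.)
A non-terminal is nullable if it can derive ε (the empty string): either it has an ε-production, or it has a production whose right-hand side consists entirely of nullable non-terminals.

There are no ε-productions, so no non-terminal can derive ε.
No non-terminals are nullable.

Answer: None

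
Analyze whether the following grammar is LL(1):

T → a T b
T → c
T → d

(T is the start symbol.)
Yes, the grammar is LL(1).

A grammar is LL(1) if for each non-terminal N with multiple productions, the predict sets of those productions are pairwise disjoint, where PREDICT(N → α) = (FIRST(α) \ {ε}) ∪ (FOLLOW(N) if α ⇒* ε).

For T:
  PREDICT(T → a T b) = { 'a' }
  PREDICT(T → c) = { 'c' }
  PREDICT(T → d) = { 'd' }

All predict sets are disjoint. The grammar IS LL(1).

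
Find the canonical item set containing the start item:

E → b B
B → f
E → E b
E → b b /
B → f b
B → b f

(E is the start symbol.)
First, augment the grammar with E' → E
I₀ = CLOSURE({ [E' → . E] }):
  [E' → . E] has the dot before E: add [E → . b B], [E → . E b], [E → . b b /]
No further items can be added.

I₀ = { [E → . E b], [E → . b B], [E → . b b /], [E' → . E] }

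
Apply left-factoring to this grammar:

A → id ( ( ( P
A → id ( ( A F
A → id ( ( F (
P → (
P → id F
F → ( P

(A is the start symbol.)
A → id ( ( A'
A' → ( P
A' → A F
A' → F (
P → (
P → id F
F → ( P

Left-factoring transforms A → αβ₁ | αβ₂ into A → αA' and A' → β₁ | β₂
(α is the longest common prefix among the alternatives). Repeat until
no nonterminal has two alternatives with a common prefix.

Round 1: A has alternatives sharing prefix 'id ( ('. Introduce A': A → id ( ( A'
  Add: A' → ( P
  Add: A' → A F
  Add: A' → F (

No remaining common prefixes — done.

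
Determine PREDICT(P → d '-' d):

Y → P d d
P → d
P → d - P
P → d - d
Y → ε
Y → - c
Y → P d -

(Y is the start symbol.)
{ 'd' }

PREDICT(P → d '-' d) = (FIRST(RHS) \ {ε}) ∪ (FOLLOW(P) if ε ∈ FIRST(RHS), i.e. RHS ⇒* ε)
FIRST(d '-' d) = { 'd' }
ε ∉ FIRST(d '-' d), so FOLLOW(P) is not added.
PREDICT(P → d '-' d) = { 'd' }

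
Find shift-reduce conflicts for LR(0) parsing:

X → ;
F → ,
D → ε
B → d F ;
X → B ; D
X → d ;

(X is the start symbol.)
No shift-reduce conflicts

A shift-reduce conflict occurs when an LR(0) state has both:
  - a complete (reduce) item [A → α .] (dot at the end), and
  - a shift item [B → β . c γ] (dot before a terminal).

Augment with X' → X and build the canonical LR(0) collection (I0 = CLOSURE({[X' → . X]}), then GOTO on every symbol after a dot until no new states appear). It has 11 states:
  I0: { [B → . d F ;], [X → . ;], [X → . B ; D], [X → . d ;], [X' → . X] }  — shift
  I1: { [X → ; .] }  — reduce
  I2: { [X → B . ; D] }  — shift
  I3: { [X' → X .] }  — accept
  I4: { [B → d . F ;], [F → . ,], [X → d . ;] }  — shift
  I5: { [F → , .] }  — reduce
  I6: { [X → d ; .] }  — reduce
  I7: { [B → d F . ;] }  — shift
  I8: { [B → d F ; .] }  — reduce
  I9: { [D → .], [X → B ; . D] }  — reduce
  I10: { [X → B ; D .] }  — reduce

No state contains both a complete item and a shift item.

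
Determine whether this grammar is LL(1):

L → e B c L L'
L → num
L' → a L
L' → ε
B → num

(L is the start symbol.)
No. Predict set conflict for L': { 'a' }

A grammar is LL(1) if for each non-terminal N with multiple productions, the predict sets of those productions are pairwise disjoint, where PREDICT(N → α) = (FIRST(α) \ {ε}) ∪ (FOLLOW(N) if α ⇒* ε).

Relevant sets:
  FOLLOW(L') = { $, 'a' }

For L:
  PREDICT(L → e B c L L') = { 'e' }
  PREDICT(L → num) = { 'num' }
For L':
  PREDICT(L' → a L) = { 'a' }
  PREDICT(L' → ε) = { $, 'a' }
B has a single production, so nothing to check there.

Conflict found: Predict set conflict for L': { 'a' }
The grammar is NOT LL(1).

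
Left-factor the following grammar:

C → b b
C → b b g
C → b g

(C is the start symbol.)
Left-factoring transforms A → αβ₁ | αβ₂ into A → αA' and A' → β₁ | β₂
(α is the longest common prefix among the alternatives). Repeat until
no nonterminal has two alternatives with a common prefix.

Round 1: C has alternatives sharing prefix 'b'. Introduce C': C → b C'
  Add: C' → b
  Add: C' → b g
  Add: C' → g

Round 2: C' has alternatives sharing prefix 'b'. Introduce C'': C' → b C''
  Add: C'' → ε
  Add: C'' → g

No remaining common prefixes — done.

Resulting grammar:
C → b C'
C' → b C''
C'' → ε
C'' → g
C' → g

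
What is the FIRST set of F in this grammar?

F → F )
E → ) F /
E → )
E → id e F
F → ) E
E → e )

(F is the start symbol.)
{ ')' }

From F → F ):
  - F is the symbol being defined: contributes nothing new
    F is not nullable, so stop
From F → ) E:
  - ')' is a terminal: add ')' and stop

Collecting: FIRST(F) = { ')' }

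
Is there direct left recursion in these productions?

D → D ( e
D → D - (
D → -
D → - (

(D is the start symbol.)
Direct left recursion occurs when N → N α for some non-terminal N (the right-hand side begins with the left-hand side itself).

D → D ( e: LEFT RECURSIVE (starts with D)
D → D - (: LEFT RECURSIVE (starts with D)
D → -: starts with '-'
D → - (: starts with '-'

The grammar has direct left recursion on: D.

Answer: Yes, D is left-recursive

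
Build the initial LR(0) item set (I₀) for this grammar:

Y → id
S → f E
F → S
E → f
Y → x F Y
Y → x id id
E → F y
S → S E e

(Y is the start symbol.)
First, augment the grammar with Y' → Y
I₀ = CLOSURE({ [Y' → . Y] }):
  [Y' → . Y] has the dot before Y: add [Y → . id], [Y → . x F Y], [Y → . x id id]
No further items can be added.

I₀ = { [Y → . id], [Y → . x F Y], [Y → . x id id], [Y' → . Y] }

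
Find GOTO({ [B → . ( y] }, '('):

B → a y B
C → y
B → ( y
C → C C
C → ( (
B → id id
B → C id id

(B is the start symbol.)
{ [B → ( . y] }

GOTO(I, '(') = CLOSURE({ [A → αX.β] : [A → α.Xβ] ∈ I, X = '(' })

Items with dot before '(', with the dot advanced:
  [B → . ( y] → [B → ( . y]
Closure adds nothing (no advanced item has the dot before a non-terminal).

GOTO = { [B → ( . y] }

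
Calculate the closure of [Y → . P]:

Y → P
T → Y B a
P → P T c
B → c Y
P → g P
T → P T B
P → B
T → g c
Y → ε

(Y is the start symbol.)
Start with: [Y → . P]
  [Y → . P] has the dot before P: add [P → . P T c], [P → . g P], [P → . B]
  [P → . B] has the dot before B: add [B → . c Y]
No further items can be added.

CLOSURE = { [B → . c Y], [P → . B], [P → . P T c], [P → . g P], [Y → . P] }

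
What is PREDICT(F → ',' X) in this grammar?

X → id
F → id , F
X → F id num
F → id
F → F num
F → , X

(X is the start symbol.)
{ ',' }

PREDICT(F → ',' X) = (FIRST(RHS) \ {ε}) ∪ (FOLLOW(F) if ε ∈ FIRST(RHS), i.e. RHS ⇒* ε)
FIRST(',' X) = { ',' }
ε ∉ FIRST(',' X), so FOLLOW(F) is not added.
PREDICT(F → ',' X) = { ',' }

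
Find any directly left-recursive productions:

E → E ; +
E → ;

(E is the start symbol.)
Yes, E is left-recursive

Direct left recursion occurs when N → N α for some non-terminal N (the right-hand side begins with the left-hand side itself).

E → E ; +: LEFT RECURSIVE (starts with E)
E → ;: starts with ';'

The grammar has direct left recursion on: E.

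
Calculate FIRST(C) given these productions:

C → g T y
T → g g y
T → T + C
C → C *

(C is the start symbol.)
To compute FIRST(C), examine every production with C on the left-hand side, reading each right-hand side left to right until a non-nullable symbol is reached.

From C → g T y:
  - g is a terminal: add 'g' and stop
From C → C *:
  - C is the symbol being defined: contributes nothing new
    C is not nullable, so stop

Collecting: FIRST(C) = { 'g' }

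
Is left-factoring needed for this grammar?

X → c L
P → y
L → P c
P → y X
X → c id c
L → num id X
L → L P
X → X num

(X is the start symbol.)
Left-factoring is needed when two productions for the same non-terminal
share a common prefix on the right-hand side.

Productions for X:
  X → c L
  X → c id c
  X → X num
Productions for P:
  P → y
  P → y X
Productions for L:
  L → P c
  L → num id X
  L → L P

Found common prefix 'c' in productions for X
Found common prefix 'y' in productions for P

Answer: Yes, X has productions with common prefix 'c'; P has productions with common prefix 'y'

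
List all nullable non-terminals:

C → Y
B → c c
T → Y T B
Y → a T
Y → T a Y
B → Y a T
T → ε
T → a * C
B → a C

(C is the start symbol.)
ε-productions: T → ε
So T is immediately nullable.
No further non-terminal can be added: every production for the remaining non-terminals contains a terminal or a non-nullable non-terminal.
Nullable = { 'T' }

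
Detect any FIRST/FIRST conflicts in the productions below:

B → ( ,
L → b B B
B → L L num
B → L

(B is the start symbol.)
Yes. B → L L num / B → L on { 'b' }

FIRST sets of the non-terminals at (or reachable through a nullable prefix from) the front of some alternative:
  FIRST(L) = { 'b' }

Productions for B:
  B → ( ,: FIRST = { '(' }
  B → L L num: FIRST = { 'b' }
  B → L: FIRST = { 'b' }
L has only one production, so no FIRST/FIRST conflict is possible there.

Conflict for B: B → L L num and B → L
  Overlap: { 'b' }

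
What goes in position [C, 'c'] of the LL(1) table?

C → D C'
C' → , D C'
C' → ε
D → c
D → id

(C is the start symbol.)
To find M[C, 'c'], we find productions for C where 'c' is in the predict set (PREDICT(N → α) = (FIRST(α) \ {ε}) ∪ (FOLLOW(N) if α ⇒* ε)).

Relevant sets:
  FIRST(D) = { 'c', 'id' }

C → D C': PREDICT = { 'c', 'id' }
  'c' is in predict set, so this production goes in M[C, 'c']

M[C, 'c'] = C → D C'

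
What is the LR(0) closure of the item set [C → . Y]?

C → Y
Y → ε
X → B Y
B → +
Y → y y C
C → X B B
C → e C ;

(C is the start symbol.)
{ [C → . Y], [Y → . y y C], [Y → .] }

To compute CLOSURE, for each item [A → α.Bβ] where B is a non-terminal, add [B → .γ] for all productions B → γ; repeat for the newly added items until nothing changes.

Start with: [C → . Y]
  [C → . Y] has the dot before Y: add [Y → .], [Y → . y y C]
No further items can be added.

CLOSURE = { [C → . Y], [Y → . y y C], [Y → .] }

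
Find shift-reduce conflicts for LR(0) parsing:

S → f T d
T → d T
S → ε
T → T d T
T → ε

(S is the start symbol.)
Yes — I0: [S → .] vs [S → . f T d]; I2: [T → .] vs [T → . d T]; I4: [T → .] vs [T → . d T]; I5: [T → d T .] vs [T → T . d T]; I6: [T → .] vs [T → . d T]; I7: [T → T d T .] vs [T → T . d T]; I8: [S → f T d .] vs [T → . d T]

Augment with S' → S and build the canonical LR(0) collection (I0 = CLOSURE({[S' → . S]}), then GOTO on every symbol after a dot until no new states appear). It has 9 states:
  I0: { [S → . f T d], [S → .], [S' → . S] }  — shift, reduce
  I1: { [S' → S .] }  — accept
  I2: { [S → f . T d], [T → . T d T], [T → . d T], [T → .] }  — shift, reduce
  I3: { [S → f T . d], [T → T . d T] }  — shift
  I4: { [T → . T d T], [T → . d T], [T → .], [T → d . T] }  — shift, reduce
  I5: { [T → T . d T], [T → d T .] }  — shift, reduce
  I6: { [T → . T d T], [T → . d T], [T → .], [T → T d . T] }  — shift, reduce
  I7: { [T → T . d T], [T → T d T .] }  — shift, reduce
  I8: { [S → f T d .], [T → . T d T], [T → . d T], [T → .], [T → T d . T] }  — shift, 2 reduces

I0 contains reduce item [S → .] and shift item [S → . f T d] — shift-reduce conflict.
I2 contains reduce item [T → .] and shift item [T → . d T] — shift-reduce conflict.
I4 contains reduce item [T → .] and shift item [T → . d T] — shift-reduce conflict.
I5 contains reduce item [T → d T .] and shift item [T → T . d T] — shift-reduce conflict.
I6 contains reduce item [T → .] and shift item [T → . d T] — shift-reduce conflict.
I7 contains reduce item [T → T d T .] and shift item [T → T . d T] — shift-reduce conflict.
I8 contains reduce items [S → f T d .], [T → .] and shift item [T → . d T] — shift-reduce conflict.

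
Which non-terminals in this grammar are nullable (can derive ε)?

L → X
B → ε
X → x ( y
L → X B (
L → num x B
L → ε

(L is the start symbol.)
ε-productions: B → ε, L → ε
So B, L are immediately nullable.
No further non-terminal can be added: every production for the remaining non-terminals contains a terminal or a non-nullable non-terminal.
Nullable = { 'B', 'L' }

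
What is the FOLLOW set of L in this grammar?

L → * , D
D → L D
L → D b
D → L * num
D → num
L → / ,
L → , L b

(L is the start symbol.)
{ $, '*', ',', '/', 'b', 'num' }

To compute FOLLOW(L), find every occurrence of L on a right-hand side N → α L β: add FIRST(β) \ {ε}, and if β is empty or nullable also add FOLLOW(N). Iterate to a fixed point.

L is the start symbol, so $ ∈ FOLLOW(L).
In D → L D: L is followed by D, add FIRST(D) \ {ε} = { '*', ',', '/', 'num' }
In D → L * num: L is followed by '*' num, add FIRST('*' num) \ {ε} = { '*' }
In L → , L b: L is followed by b, add FIRST(b) \ {ε} = { 'b' }

Taking the union: FOLLOW(L) = { $, '*', ',', '/', 'b', 'num' }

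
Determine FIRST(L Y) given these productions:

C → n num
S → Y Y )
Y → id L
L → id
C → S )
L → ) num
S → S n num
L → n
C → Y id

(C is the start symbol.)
{ ')', 'id', 'n' }

FIRST sets of the non-terminals involved (from the grammar, by fixed-point iteration):
  FIRST(L) = { ')', 'id', 'n' }

To compute FIRST(L Y), process the symbols left to right:
Symbol L is a non-terminal. Add FIRST(L) \ {ε} = { ')', 'id', 'n' }
L is not nullable (ε ∉ FIRST(L)), so stop here.
FIRST(L Y) = { ')', 'id', 'n' }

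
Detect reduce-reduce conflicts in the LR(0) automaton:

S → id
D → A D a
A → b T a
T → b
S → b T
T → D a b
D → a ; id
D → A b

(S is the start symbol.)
No reduce-reduce conflicts

A reduce-reduce conflict occurs when an LR(0) state has two complete items [A → α .] and [B → β .] — both call for a reduction, and with no lookahead the parser cannot choose between them.

Augment with S' → S and build the canonical LR(0) collection (I0 = CLOSURE({[S' → . S]}), then GOTO on every symbol after a dot until no new states appear). It has 18 states:
  I0: { [S → . b T], [S → . id], [S' → . S] }  — shift
  I1: { [S' → S .] }  — accept
  I2: { [A → . b T a], [D → . A D a], [D → . A b], [D → . a ; id], [S → b . T], [T → . D a b], [T → . b] }  — shift
  I3: { [S → id .] }  — reduce
  I4: { [A → . b T a], [D → . A D a], [D → . A b], [D → . a ; id], [D → A . D a], [D → A . b] }  — shift
  I5: { [T → D . a b] }  — shift
  I6: { [S → b T .] }  — reduce
  I7: { [D → a . ; id] }  — shift
  I8: { [A → . b T a], [A → b . T a], [D → . A D a], [D → . A b], [D → . a ; id], [T → . D a b], [T → . b], [T → b .] }  — shift, reduce
  I9: { [A → b T . a] }  — shift
  I10: { [A → b T a .] }  — reduce
  I11: { [D → a ; . id] }  — shift
  I12: { [D → a ; id .] }  — reduce
  I13: { [T → D a . b] }  — shift
  I14: { [T → D a b .] }  — reduce
  I15: { [D → A D . a] }  — shift
  I16: { [A → . b T a], [A → b . T a], [D → . A D a], [D → . A b], [D → . a ; id], [D → A b .], [T → . D a b], [T → . b] }  — shift, reduce
  I17: { [D → A D a .] }  — reduce

No state contains more than one complete item.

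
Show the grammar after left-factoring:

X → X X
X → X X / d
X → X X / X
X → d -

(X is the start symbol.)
Left-factoring transforms A → αβ₁ | αβ₂ into A → αA' and A' → β₁ | β₂
(α is the longest common prefix among the alternatives). Repeat until
no nonterminal has two alternatives with a common prefix.

Round 1: X has alternatives sharing prefix 'X X'. Introduce X': X → X X X'
  Add: X' → ε
  Add: X' → / d
  Add: X' → / X

Round 2: X' has alternatives sharing prefix '/'. Introduce X'': X' → / X''
  Add: X'' → d
  Add: X'' → X

No remaining common prefixes — done.

Resulting grammar:
X → X X X'
X' → ε
X' → / X''
X'' → d
X'' → X
X → d -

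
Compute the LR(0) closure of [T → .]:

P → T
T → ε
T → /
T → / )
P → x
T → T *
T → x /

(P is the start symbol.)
To compute CLOSURE, for each item [A → α.Bβ] where B is a non-terminal, add [B → .γ] for all productions B → γ; repeat for the newly added items until nothing changes.

Start with: [T → .]
The dot is at the end, so nothing is added.

CLOSURE = { [T → .] }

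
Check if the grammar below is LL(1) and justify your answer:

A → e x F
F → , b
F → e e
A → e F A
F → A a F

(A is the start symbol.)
A grammar is LL(1) if for each non-terminal N with multiple productions, the predict sets of those productions are pairwise disjoint, where PREDICT(N → α) = (FIRST(α) \ {ε}) ∪ (FOLLOW(N) if α ⇒* ε).

Relevant sets:
  FIRST(A) = { 'e' }

For A:
  PREDICT(A → e x F) = { 'e' }
  PREDICT(A → e F A) = { 'e' }
For F:
  PREDICT(F → ',' b) = { ',' }
  PREDICT(F → e e) = { 'e' }
  PREDICT(F → A a F) = { 'e' }

Conflict found: Predict set conflict for A: { 'e' }
The grammar is NOT LL(1).

Answer: No. Predict set conflict for A: { 'e' }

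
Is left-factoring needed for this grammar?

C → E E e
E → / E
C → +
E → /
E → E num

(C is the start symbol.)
Left-factoring is needed when two productions for the same non-terminal
share a common prefix on the right-hand side.

Productions for C:
  C → E E e
  C → +
Productions for E:
  E → / E
  E → /
  E → E num

Found common prefix '/' in productions for E

Answer: Yes, E has productions with common prefix '/'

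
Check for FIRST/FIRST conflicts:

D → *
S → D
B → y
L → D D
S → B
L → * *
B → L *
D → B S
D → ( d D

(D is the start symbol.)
Yes. D → '*' / D → B S on { '*' }; D → B S / D → '(' d D on { '(' }; S → D / S → B on { '(', '*', 'y' }; B → y / B → L '*' on { 'y' }; L → D D / L → '*' '*' on { '*' }

FIRST sets of the non-terminals at (or reachable through a nullable prefix from) the front of some alternative:
  FIRST(B) = { '(', '*', 'y' }
  FIRST(D) = { '(', '*', 'y' }
  FIRST(L) = { '(', '*', 'y' }

Productions for D:
  D → *: FIRST = { '*' }
  D → B S: FIRST = { '(', '*', 'y' }
  D → ( d D: FIRST = { '(' }
Productions for S:
  S → D: FIRST = { '(', '*', 'y' }
  S → B: FIRST = { '(', '*', 'y' }
Productions for B:
  B → y: FIRST = { 'y' }
  B → L *: FIRST = { '(', '*', 'y' }
Productions for L:
  L → D D: FIRST = { '(', '*', 'y' }
  L → * *: FIRST = { '*' }

Conflict for D: D → * and D → B S
  Overlap: { '*' }
Conflict for D: D → B S and D → ( d D
  Overlap: { '(' }
Conflict for S: S → D and S → B
  Overlap: { '(', '*', 'y' }
Conflict for B: B → y and B → L *
  Overlap: { 'y' }
Conflict for L: L → D D and L → * *
  Overlap: { '*' }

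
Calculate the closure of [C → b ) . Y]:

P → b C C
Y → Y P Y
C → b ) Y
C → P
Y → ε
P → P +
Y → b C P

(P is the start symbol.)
Start with: [C → b ) . Y]
  [C → b ) . Y] has the dot before Y: add [Y → . Y P Y], [Y → .], [Y → . b C P]
No further items can be added.

CLOSURE = { [C → b ) . Y], [Y → . Y P Y], [Y → . b C P], [Y → .] }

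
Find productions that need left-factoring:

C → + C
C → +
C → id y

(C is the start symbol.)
Left-factoring is needed when two productions for the same non-terminal
share a common prefix on the right-hand side.

Productions for C:
  C → + C
  C → +
  C → id y

Found common prefix '+' in productions for C

Answer: Yes, C has productions with common prefix '+'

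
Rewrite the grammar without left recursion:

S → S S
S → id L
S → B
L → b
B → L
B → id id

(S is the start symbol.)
S → id L S'
S → B S'
S' → S S'
S' → ε
L → b
B → L
B → id id

S is directly left-recursive. The standard transformation for
  A → A α₁ | ... | A α_m | β₁ | ... | β_n
is
  A  → β₁ A' | ... | β_n A'
  A' → α₁ A' | ... | α_m A' | ε

S → id L becomes S → id L S'
S → B becomes S → B S'
S → S S becomes S' → S S'
Add S' → ε

Productions for other non-terminals are unchanged:
  L → b
  B → L
  B → id id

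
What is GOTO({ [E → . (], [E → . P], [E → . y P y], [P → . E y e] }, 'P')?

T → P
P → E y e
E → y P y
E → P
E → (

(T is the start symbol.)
GOTO(I, 'P') = CLOSURE({ [A → αX.β] : [A → α.Xβ] ∈ I, X = 'P' })

Items with dot before 'P', with the dot advanced:
  [E → . P] → [E → P .]
Closure adds nothing (no advanced item has the dot before a non-terminal).

GOTO = { [E → P .] }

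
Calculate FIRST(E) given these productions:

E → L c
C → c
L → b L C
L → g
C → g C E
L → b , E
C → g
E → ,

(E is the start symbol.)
{ ',', 'b', 'g' }

To compute FIRST(E), examine every production with E on the left-hand side, reading each right-hand side left to right until a non-nullable symbol is reached.

FIRST sets of the other non-terminals involved (by the same procedure, iterated to a fixed point):
  FIRST(L) = { 'b', 'g' }

From E → L c:
  - L is a non-terminal: add FIRST(L) \ {ε} = { 'b', 'g' }
    L is not nullable, so stop
From E → ,:
  - ',' is a terminal: add ',' and stop

Collecting: FIRST(E) = { ',', 'b', 'g' }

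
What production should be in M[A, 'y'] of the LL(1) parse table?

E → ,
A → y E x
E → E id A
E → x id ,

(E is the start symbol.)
To find M[A, 'y'], we find productions for A where 'y' is in the predict set (PREDICT(N → α) = (FIRST(α) \ {ε}) ∪ (FOLLOW(N) if α ⇒* ε)).

A → y E x: PREDICT = { 'y' }
  'y' is in predict set, so this production goes in M[A, 'y']

M[A, 'y'] = A → y E x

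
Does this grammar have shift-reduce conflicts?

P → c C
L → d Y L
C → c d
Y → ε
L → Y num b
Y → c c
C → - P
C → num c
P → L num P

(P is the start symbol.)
Augment with P' → P and build the canonical LR(0) collection (I0 = CLOSURE({[P' → . P]}), then GOTO on every symbol after a dot until no new states appear). It has 21 states:
  I0: { [L → . Y num b], [L → . d Y L], [P → . L num P], [P → . c C], [P' → . P], [Y → . c c], [Y → .] }  — shift, reduce
  I1: { [P → L . num P] }  — shift
  I2: { [P' → P .] }  — accept
  I3: { [L → Y . num b] }  — shift
  I4: { [C → . - P], [C → . c d], [C → . num c], [P → c . C], [Y → c . c] }  — shift
  I5: { [L → d . Y L], [Y → . c c], [Y → .] }  — shift, reduce
  I6: { [L → . Y num b], [L → . d Y L], [L → d Y . L], [Y → . c c], [Y → .] }  — shift, reduce
  I7: { [Y → c . c] }  — shift
  I8: { [Y → c c .] }  — reduce
  I9: { [L → d Y L .] }  — reduce
  I10: { [C → - . P], [L → . Y num b], [L → . d Y L], [P → . L num P], [P → . c C], [Y → . c c], [Y → .] }  — shift, reduce
  I11: { [P → c C .] }  — reduce
  I12: { [C → c . d], [Y → c c .] }  — shift, reduce
  I13: { [C → num . c] }  — shift
  I14: { [C → num c .] }  — reduce
  I15: { [C → c d .] }  — reduce
  I16: { [C → - P .] }  — reduce
  I17: { [L → Y num . b] }  — shift
  I18: { [L → Y num b .] }  — reduce
  I19: { [L → . Y num b], [L → . d Y L], [P → . L num P], [P → . c C], [P → L num . P], [Y → . c c], [Y → .] }  — shift, reduce
  I20: { [P → L num P .] }  — reduce

I0 contains reduce item [Y → .] and shift items [L → . d Y L], [P → . c C], [Y → . c c] — shift-reduce conflict.
I5 contains reduce item [Y → .] and shift item [Y → . c c] — shift-reduce conflict.
I6 contains reduce item [Y → .] and shift items [L → . d Y L], [Y → . c c] — shift-reduce conflict.
I10 contains reduce item [Y → .] and shift items [L → . d Y L], [P → . c C], [Y → . c c] — shift-reduce conflict.
I12 contains reduce item [Y → c c .] and shift item [C → c . d] — shift-reduce conflict.
I19 contains reduce item [Y → .] and shift items [L → . d Y L], [P → . c C], [Y → . c c] — shift-reduce conflict.

Answer: Yes — I0: [Y → .] vs [L → . d Y L]; I5: [Y → .] vs [Y → . c c]; I6: [Y → .] vs [L → . d Y L]; I10: [Y → .] vs [L → . d Y L]; I12: [Y → c c .] vs [C → c . d]; I19: [Y → .] vs [L → . d Y L]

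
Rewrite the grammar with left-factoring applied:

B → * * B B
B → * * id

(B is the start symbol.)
Left-factoring transforms A → αβ₁ | αβ₂ into A → αA' and A' → β₁ | β₂
(α is the longest common prefix among the alternatives). Repeat until
no nonterminal has two alternatives with a common prefix.

Round 1: B has alternatives sharing prefix '* *'. Introduce B': B → * * B'
  Add: B' → B B
  Add: B' → id

No remaining common prefixes — done.

Resulting grammar:
B → * * B'
B' → B B
B' → id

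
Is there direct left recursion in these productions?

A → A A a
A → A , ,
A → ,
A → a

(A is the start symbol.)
Yes, A is left-recursive

Direct left recursion occurs when N → N α for some non-terminal N (the right-hand side begins with the left-hand side itself).

A → A A a: LEFT RECURSIVE (starts with A)
A → A , ,: LEFT RECURSIVE (starts with A)
A → ,: starts with ','
A → a: starts with a

The grammar has direct left recursion on: A.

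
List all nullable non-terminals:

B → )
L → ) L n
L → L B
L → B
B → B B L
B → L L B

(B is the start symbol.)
None

There are no ε-productions, so no non-terminal can derive ε.
No non-terminals are nullable.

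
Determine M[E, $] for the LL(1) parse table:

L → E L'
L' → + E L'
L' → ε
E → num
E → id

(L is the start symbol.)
Empty (error entry)

To find M[E, $], we find productions for E where $ is in the predict set (PREDICT(N → α) = (FIRST(α) \ {ε}) ∪ (FOLLOW(N) if α ⇒* ε)).

E → num: PREDICT = { 'num' }
E → id: PREDICT = { 'id' }

M[E, $] is empty (no production applies)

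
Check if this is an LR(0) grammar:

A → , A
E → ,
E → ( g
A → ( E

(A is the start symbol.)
Yes, the grammar is LR(0)

A grammar is LR(0) if no state in the canonical LR(0) collection has:
  - both a shift item (dot before a terminal) and a complete item (shift-reduce conflict), or
  - two or more complete items (reduce-reduce conflict; the accept item [A' → A .] counts as a complete item here).

Augment with A' → A and build the canonical LR(0) collection (I0 = CLOSURE({[A' → . A]}), then GOTO on every symbol after a dot until no new states appear). It has 9 states:
  I0: { [A → . ( E], [A → . , A], [A' → . A] }  — shift
  I1: { [A → ( . E], [E → . ( g], [E → . ,] }  — shift
  I2: { [A → , . A], [A → . ( E], [A → . , A] }  — shift
  I3: { [A' → A .] }  — accept
  I4: { [A → , A .] }  — reduce
  I5: { [E → ( . g] }  — shift
  I6: { [E → , .] }  — reduce
  I7: { [A → ( E .] }  — reduce
  I8: { [E → ( g .] }  — reduce

Every state is either a pure shift/goto state or contains exactly one complete item and nothing to shift — no conflicts. The grammar is LR(0).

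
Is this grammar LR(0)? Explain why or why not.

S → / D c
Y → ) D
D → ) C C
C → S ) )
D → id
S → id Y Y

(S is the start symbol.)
Yes, the grammar is LR(0)

Augment with S' → S and build the canonical LR(0) collection (I0 = CLOSURE({[S' → . S]}), then GOTO on every symbol after a dot until no new states appear). It has 17 states:
  I0: { [S → . / D c], [S → . id Y Y], [S' → . S] }  — shift
  I1: { [D → . ) C C], [D → . id], [S → / . D c] }  — shift
  I2: { [S' → S .] }  — accept
  I3: { [S → id . Y Y], [Y → . ) D] }  — shift
  I4: { [D → . ) C C], [D → . id], [Y → ) . D] }  — shift
  I5: { [S → id Y . Y], [Y → . ) D] }  — shift
  I6: { [S → id Y Y .] }  — reduce
  I7: { [C → . S ) )], [D → ) . C C], [S → . / D c], [S → . id Y Y] }  — shift
  I8: { [Y → ) D .] }  — reduce
  I9: { [D → id .] }  — reduce
  I10: { [C → . S ) )], [D → ) C . C], [S → . / D c], [S → . id Y Y] }  — shift
  I11: { [C → S . ) )] }  — shift
  I12: { [C → S ) . )] }  — shift
  I13: { [C → S ) ) .] }  — reduce
  I14: { [D → ) C C .] }  — reduce
  I15: { [S → / D . c] }  — shift
  I16: { [S → / D c .] }  — reduce

Every state is either a pure shift/goto state or contains exactly one complete item and nothing to shift — no conflicts. The grammar is LR(0).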